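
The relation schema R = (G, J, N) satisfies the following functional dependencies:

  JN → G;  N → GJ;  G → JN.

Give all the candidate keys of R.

(G), (N)

{G}⁺: G→JN adds J, N → {G, J, N}.
{N}⁺: N→GJ adds G, J → {G, J, N}.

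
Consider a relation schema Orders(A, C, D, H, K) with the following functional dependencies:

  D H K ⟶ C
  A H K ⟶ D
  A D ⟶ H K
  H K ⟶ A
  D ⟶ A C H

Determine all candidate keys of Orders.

(D), (H, K)

{D}⁺: D→ACH adds A, C, H; AD→HK adds K → {A, C, D, H, K}.
{H, K}⁺: HK→A adds A; AHK→D adds D; D→ACH adds C → {A, C, D, H, K}. Minimal: {K}⁺ = {K}; {H}⁺ = {H} — none reach the full schema.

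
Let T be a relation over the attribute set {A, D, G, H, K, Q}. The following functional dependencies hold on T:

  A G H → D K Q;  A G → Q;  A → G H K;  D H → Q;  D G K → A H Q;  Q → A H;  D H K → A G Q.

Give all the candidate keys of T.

(A), (Q), (D, H), (D, G, K)

{A}⁺: A→GHK adds G, H, K; AGH→DKQ adds D, Q → {A, D, G, H, K, Q}.
{Q}⁺: Q→AH adds A, H; A→GHK adds G, K; AGH→DKQ adds D → {A, D, G, H, K, Q}.
{D, H}⁺: DH→Q adds Q; Q→AH adds A; A→GHK adds G, K → {A, D, G, H, K, Q}. Minimal: {H}⁺ = {H}; {D}⁺ = {D} — none reach the full schema.
{D, G, K}⁺: DGK→AHQ adds A, H, Q → {A, D, G, H, K, Q}. Minimal: {G, K}⁺ = {G, K}; {D, K}⁺ = {D, K}; {D, G}⁺ = {D, G} — none reach the full schema.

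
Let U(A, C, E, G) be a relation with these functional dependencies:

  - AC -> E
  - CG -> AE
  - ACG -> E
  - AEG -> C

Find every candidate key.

Attribute G never appears on the right-hand side of any dependency, so G must belong to every candidate key.
{G}⁺ = {G}, which is not all of the schema, so we must add further attributes.
{C, G}⁺: CG→AE adds A, E → {A, C, E, G}. Minimal: {G}⁺ = {G}; {C}⁺ = {C} — none reach the full schema.
{A, E, G}⁺: AEG→C adds C → {A, C, E, G}. Minimal: {E, G}⁺ = {E, G}; {A, G}⁺ = {A, G}; {A, E}⁺ = {A, E} — none reach the full schema.
Any other superkey contains one of these as a subset, so there are no further candidate keys.

{C, G}, {A, E, G}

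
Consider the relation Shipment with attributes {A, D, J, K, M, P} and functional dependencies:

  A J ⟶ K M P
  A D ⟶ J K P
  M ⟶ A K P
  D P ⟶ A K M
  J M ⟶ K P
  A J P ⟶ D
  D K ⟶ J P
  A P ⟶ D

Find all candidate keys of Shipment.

{M}; {A, D}; {A, J}; {A, P}; {D, K}; {D, P}

{M}⁺: M→AKP adds A, K, P; AP→D adds D; AD→JKP adds J → {A, D, J, K, M, P}.
{A, D}⁺: AD→JKP adds J, K, P; DP→AKM adds M → {A, D, J, K, M, P}. Minimal: {D}⁺ = {D}; {A}⁺ = {A} — none reach the full schema.
{A, J}⁺: AJ→KMP adds K, M, P; AJP→D adds D → {A, D, J, K, M, P}. Minimal: {J}⁺ = {J}; {A}⁺ = {A} — none reach the full schema.
{A, P}⁺: AP→D adds D; AD→JKP adds J, K; DP→AKM adds M → {A, D, J, K, M, P}. Minimal: {P}⁺ = {P}; {A}⁺ = {A} — none reach the full schema.
{D, K}⁺: DK→JP adds J, P; DP→AKM adds A, M → {A, D, J, K, M, P}. Minimal: {K}⁺ = {K}; {D}⁺ = {D} — none reach the full schema.
{D, P}⁺: DP→AKM adds A, K, M; DK→JP adds J → {A, D, J, K, M, P}. Minimal: {P}⁺ = {P}; {D}⁺ = {D} — none reach the full schema.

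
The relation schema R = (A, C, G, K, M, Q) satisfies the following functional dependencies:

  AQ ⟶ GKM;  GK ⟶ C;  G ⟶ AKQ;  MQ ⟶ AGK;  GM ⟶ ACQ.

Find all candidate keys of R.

{G}, {A, Q}, {M, Q}

{G}⁺: G→AKQ adds A, K, Q; AQ→GKM adds M; GK→C adds C → {A, C, G, K, M, Q}.
{A, Q}⁺: AQ→GKM adds G, K, M; GK→C adds C → {A, C, G, K, M, Q}. Minimal: {Q}⁺ = {Q}; {A}⁺ = {A} — none reach the full schema.
{M, Q}⁺: MQ→AGK adds A, G, K; GM→ACQ adds C → {A, C, G, K, M, Q}. Minimal: {Q}⁺ = {Q}; {M}⁺ = {M} — none reach the full schema.
Any other superkey contains one of these as a subset, so there are no further candidate keys.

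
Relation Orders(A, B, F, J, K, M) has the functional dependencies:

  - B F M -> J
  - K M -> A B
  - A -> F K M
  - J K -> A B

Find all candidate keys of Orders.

{A}; {J, K}; {K, M}

{A}⁺: A→FKM adds F, K, M; KM→AB adds B; BFM→J adds J → {A, B, F, J, K, M}.
{J, K}⁺: JK→AB adds A, B; A→FKM adds F, M → {A, B, F, J, K, M}.
{K, M}⁺: KM→AB adds A, B; A→FKM adds F; BFM→J adds J → {A, B, F, J, K, M}.
Any other superkey contains one of these as a subset, so there are no further candidate keys.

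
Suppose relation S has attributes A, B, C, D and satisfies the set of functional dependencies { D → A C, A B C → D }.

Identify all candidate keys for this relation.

Attribute B never appears on the right-hand side of any dependency, so B must belong to every candidate key.
{B}⁺ = {B}, which is not all of the schema, so we must add further attributes.
{B, D}⁺: D→AC adds A, C → {A, B, C, D}. Minimal: {D}⁺ = {A, C, D}; {B}⁺ = {B} — none reach the full schema.
{A, B, C}⁺: ABC→D adds D → {A, B, C, D}. Minimal: {B, C}⁺ = {B, C}; {A, C}⁺ = {A, C}; {A, B}⁺ = {A, B} — none reach the full schema.
Any other superkey contains one of these as a subset, so there are no further candidate keys.

BD, ABC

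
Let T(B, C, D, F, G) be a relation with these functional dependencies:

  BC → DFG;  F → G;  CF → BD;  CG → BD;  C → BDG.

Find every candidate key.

{C}

Attribute C never appears on the right-hand side of any dependency, so C must belong to every candidate key.
{C}⁺ = {B, C, D, F, G}, which is all of the schema, so {C} is the only candidate key.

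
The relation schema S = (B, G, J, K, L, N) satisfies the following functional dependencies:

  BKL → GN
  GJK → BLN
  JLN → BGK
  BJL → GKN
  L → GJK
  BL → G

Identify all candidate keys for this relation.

{L}⁺: L→GJK adds G, J, K; GJK→BLN adds B, N → {B, G, J, K, L, N}.
{G, J, K}⁺: GJK→BLN adds B, L, N → {B, G, J, K, L, N}. Minimal: {J, K}⁺ = {J, K}; {G, K}⁺ = {G, K}; {G, J}⁺ = {G, J} — none reach the full schema.
Any other superkey contains one of these as a subset, so there are no further candidate keys.

{L}; {G, J, K}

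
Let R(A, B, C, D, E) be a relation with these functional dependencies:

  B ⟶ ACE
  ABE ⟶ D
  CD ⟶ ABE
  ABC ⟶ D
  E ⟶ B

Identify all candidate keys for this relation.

{B}, {E}, {C, D}

{B}⁺: B→ACE adds A, C, E; ABE→D adds D → {A, B, C, D, E}.
{E}⁺: E→B adds B; B→ACE adds A, C; ABE→D adds D → {A, B, C, D, E}.
{C, D}⁺: CD→ABE adds A, B, E → {A, B, C, D, E}. Minimal: {D}⁺ = {D}; {C}⁺ = {C} — none reach the full schema.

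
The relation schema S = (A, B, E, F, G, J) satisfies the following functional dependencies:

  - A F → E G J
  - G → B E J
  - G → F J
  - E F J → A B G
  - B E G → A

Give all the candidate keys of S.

{G}⁺: G→BEJ adds B, E, J; G→FJ adds F; EFJ→ABG adds A → {A, B, E, F, G, J}.
{A, F}⁺: AF→EGJ adds E, G, J; G→BEJ adds B → {A, B, E, F, G, J}. Minimal: {F}⁺ = {F}; {A}⁺ = {A} — none reach the full schema.
{E, F, J}⁺: EFJ→ABG adds A, B, G → {A, B, E, F, G, J}. Minimal: {F, J}⁺ = {F, J}; {E, J}⁺ = {E, J}; {E, F}⁺ = {E, F} — none reach the full schema.

{G}, {A, F}, {E, F, J}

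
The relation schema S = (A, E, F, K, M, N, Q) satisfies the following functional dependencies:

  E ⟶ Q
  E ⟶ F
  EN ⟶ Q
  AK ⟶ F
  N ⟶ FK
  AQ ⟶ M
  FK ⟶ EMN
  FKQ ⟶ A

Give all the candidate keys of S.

{N}, {A, K}, {E, K}, {F, K}

{N}⁺: N→FK adds F, K; FK→EMN adds E, M; E→Q adds Q; FKQ→A adds A → {A, E, F, K, M, N, Q}.
{A, K}⁺: AK→F adds F; FK→EMN adds E, M, N; E→Q adds Q → {A, E, F, K, M, N, Q}. Minimal: {K}⁺ = {K}; {A}⁺ = {A} — none reach the full schema.
{E, K}⁺: E→Q adds Q; E→F adds F; FK→EMN adds M, N; FKQ→A adds A → {A, E, F, K, M, N, Q}. Minimal: {K}⁺ = {K}; {E}⁺ = {E, F, Q} — none reach the full schema.
{F, K}⁺: FK→EMN adds E, M, N; E→Q adds Q; FKQ→A adds A → {A, E, F, K, M, N, Q}. Minimal: {K}⁺ = {K}; {F}⁺ = {F} — none reach the full schema.
Any other superkey contains one of these as a subset, so there are no further candidate keys.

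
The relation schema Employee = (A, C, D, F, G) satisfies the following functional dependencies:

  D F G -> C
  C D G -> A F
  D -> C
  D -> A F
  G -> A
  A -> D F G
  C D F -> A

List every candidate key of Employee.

A, D, G

{A}⁺: A→DFG adds D, F, G; DFG→C adds C → {A, C, D, F, G}.
{D}⁺: D→C adds C; D→AF adds A, F; A→DFG adds G → {A, C, D, F, G}.
{G}⁺: G→A adds A; A→DFG adds D, F; DFG→C adds C → {A, C, D, F, G}.
Any other superkey contains one of these as a subset, so there are no further candidate keys.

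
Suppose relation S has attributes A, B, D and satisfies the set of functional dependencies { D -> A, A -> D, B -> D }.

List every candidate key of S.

Attribute B never appears on the right-hand side of any dependency, so B must belong to every candidate key.
{B}⁺ = {A, B, D}, which is all of the schema, so {B} is the only candidate key.

B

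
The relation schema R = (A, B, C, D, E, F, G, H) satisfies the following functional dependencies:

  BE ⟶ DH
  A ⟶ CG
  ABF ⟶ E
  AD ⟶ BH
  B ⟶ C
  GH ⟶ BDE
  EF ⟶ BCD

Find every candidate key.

{A, B, F}, {A, D, F}, {A, E, F}, {A, F, H}

{A, B, F}⁺: A→CG adds C, G; ABF→E adds E; EF→BCD adds D; BE→DH adds H → {A, B, C, D, E, F, G, H}. Minimal: {B, F}⁺ = {B, C, F}; {A, F}⁺ = {A, C, F, G}; {A, B}⁺ = {A, B, C, G} — none reach the full schema.
{A, D, F}⁺: A→CG adds C, G; AD→BH adds B, H; GH→BDE adds E → {A, B, C, D, E, F, G, H}. Minimal: {D, F}⁺ = {D, F}; {A, F}⁺ = {A, C, F, G}; {A, D}⁺ = {A, B, C, D, E, G, H} — none reach the full schema.
{A, E, F}⁺: A→CG adds C, G; EF→BCD adds B, D; BE→DH adds H → {A, B, C, D, E, F, G, H}. Minimal: {E, F}⁺ = {B, C, D, E, F, H}; {A, F}⁺ = {A, C, F, G}; {A, E}⁺ = {A, C, E, G} — none reach the full schema.
{A, F, H}⁺: A→CG adds C, G; GH→BDE adds B, D, E → {A, B, C, D, E, F, G, H}. Minimal: {F, H}⁺ = {F, H}; {A, H}⁺ = {A, B, C, D, E, G, H}; {A, F}⁺ = {A, C, F, G} — none reach the full schema.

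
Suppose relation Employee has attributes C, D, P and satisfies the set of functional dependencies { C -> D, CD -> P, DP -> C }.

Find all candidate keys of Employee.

{C}, {D, P}

{C}⁺: C→D adds D; CD→P adds P → {C, D, P}.
{D, P}⁺: DP→C adds C → {C, D, P}. Minimal: {P}⁺ = {P}; {D}⁺ = {D} — none reach the full schema.
Any other superkey contains one of these as a subset, so there are no further candidate keys.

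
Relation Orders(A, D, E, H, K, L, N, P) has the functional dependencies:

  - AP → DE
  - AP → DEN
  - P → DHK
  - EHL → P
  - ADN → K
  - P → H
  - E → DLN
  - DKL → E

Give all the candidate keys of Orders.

Attribute A never appears on the right-hand side of any dependency, so A must belong to every candidate key.
{A}⁺ = {A}, which is not all of the schema, so we must add further attributes.
{A, P}⁺: AP→DE adds D, E; AP→DEN adds N; P→DHK adds H, K; E→DLN adds L → {A, D, E, H, K, L, N, P}. Minimal: {P}⁺ = {D, H, K, P}; {A}⁺ = {A} — none reach the full schema.
{A, E, H}⁺: E→DLN adds D, L, N; EHL→P adds P; ADN→K adds K → {A, D, E, H, K, L, N, P}. Minimal: {E, H}⁺ = {D, E, H, K, L, N, P}; {A, H}⁺ = {A, H}; {A, E}⁺ = {A, D, E, K, L, N} — none reach the full schema.
{A, D, H, K, L}⁺: DKL→E adds E; EHL→P adds P; E→DLN adds N → {A, D, E, H, K, L, N, P}. Minimal: {D, H, K, L}⁺ = {D, E, H, K, L, N, P}; {A, H, K, L}⁺ = {A, H, K, L}; {A, D, K, L}⁺ = {A, D, E, K, L, N}; … — none reach the full schema.
{A, D, H, L, N}⁺: ADN→K adds K; DKL→E adds E; EHL→P adds P → {A, D, E, H, K, L, N, P}. Minimal: {D, H, L, N}⁺ = {D, H, L, N}; {A, H, L, N}⁺ = {A, H, L, N}; {A, D, L, N}⁺ = {A, D, E, K, L, N}; … — none reach the full schema.
Any other superkey contains one of these as a subset, so there are no further candidate keys.

{A, P}, {A, E, H}, {A, D, H, K, L}, {A, D, H, L, N}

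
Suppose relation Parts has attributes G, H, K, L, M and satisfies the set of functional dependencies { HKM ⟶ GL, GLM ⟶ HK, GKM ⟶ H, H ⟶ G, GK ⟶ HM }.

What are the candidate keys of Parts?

{G, K}⁺: GK→HM adds H, M; HKM→GL adds L → {G, H, K, L, M}.
{H, K}⁺: H→G adds G; GK→HM adds M; HKM→GL adds L → {G, H, K, L, M}.
{G, L, M}⁺: GLM→HK adds H, K → {G, H, K, L, M}.
{H, L, M}⁺: H→G adds G; GLM→HK adds K → {G, H, K, L, M}.

{G, K}; {H, K}; {G, L, M}; {H, L, M}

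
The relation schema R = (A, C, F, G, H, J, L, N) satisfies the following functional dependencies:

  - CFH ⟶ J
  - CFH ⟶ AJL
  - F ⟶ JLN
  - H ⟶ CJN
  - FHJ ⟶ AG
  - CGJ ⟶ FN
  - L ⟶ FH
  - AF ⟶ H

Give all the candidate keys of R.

{F}⁺: F→JLN adds J, L, N; L→FH adds H; H→CJN adds C; FHJ→AG adds A, G → {A, C, F, G, H, J, L, N}.
{L}⁺: L→FH adds F, H; F→JLN adds J, N; H→CJN adds C; FHJ→AG adds A, G → {A, C, F, G, H, J, L, N}.
{G, H}⁺: H→CJN adds C, J, N; CGJ→FN adds F; CFH→AJL adds A, L → {A, C, F, G, H, J, L, N}. Minimal: {H}⁺ = {C, H, J, N}; {G}⁺ = {G} — none reach the full schema.
{C, G, J}⁺: CGJ→FN adds F, N; F→JLN adds L; L→FH adds H; CFH→AJL adds A → {A, C, F, G, H, J, L, N}. Minimal: {G, J}⁺ = {G, J}; {C, J}⁺ = {C, J}; {C, G}⁺ = {C, G} — none reach the full schema.

{F}, {L}, {G, H}, {C, G, J}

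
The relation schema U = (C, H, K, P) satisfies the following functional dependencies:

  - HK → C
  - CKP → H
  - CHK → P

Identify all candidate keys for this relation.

Attribute K never appears on the right-hand side of any dependency, so K must belong to every candidate key.
{K}⁺ = {K}, which is not all of the schema, so we must add further attributes.
{H, K}⁺: HK→C adds C; CHK→P adds P → {C, H, K, P}.
{C, K, P}⁺: CKP→H adds H → {C, H, K, P}.

(H, K), (C, K, P)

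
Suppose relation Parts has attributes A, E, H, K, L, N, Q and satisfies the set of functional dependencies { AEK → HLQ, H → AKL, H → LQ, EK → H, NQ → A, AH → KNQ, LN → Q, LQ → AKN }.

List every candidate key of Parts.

{E, H}, {E, K}, {E, L, N}, {E, L, Q}

Attribute E never appears on the right-hand side of any dependency, so E must belong to every candidate key.
{E}⁺ = {E}, which is not all of the schema, so we must add further attributes.
{E, H}⁺: H→AKL adds A, K, L; H→LQ adds Q; AH→KNQ adds N → {A, E, H, K, L, N, Q}.
{E, K}⁺: EK→H adds H; H→AKL adds A, L; H→LQ adds Q; AH→KNQ adds N → {A, E, H, K, L, N, Q}.
{E, L, N}⁺: LN→Q adds Q; LQ→AKN adds A, K; AEK→HLQ adds H → {A, E, H, K, L, N, Q}.
{E, L, Q}⁺: LQ→AKN adds A, K, N; AEK→HLQ adds H → {A, E, H, K, L, N, Q}.
Any other superkey contains one of these as a subset, so there are no further candidate keys.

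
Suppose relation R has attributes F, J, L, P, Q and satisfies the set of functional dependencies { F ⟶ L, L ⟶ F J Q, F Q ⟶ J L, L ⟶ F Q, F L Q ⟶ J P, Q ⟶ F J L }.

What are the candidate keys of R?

{F}, {L}, {Q}

{F}⁺: F→L adds L; L→FJQ adds J, Q; FLQ→JP adds P → {F, J, L, P, Q}.
{L}⁺: L→FJQ adds F, J, Q; FLQ→JP adds P → {F, J, L, P, Q}.
{Q}⁺: Q→FJL adds F, J, L; FLQ→JP adds P → {F, J, L, P, Q}.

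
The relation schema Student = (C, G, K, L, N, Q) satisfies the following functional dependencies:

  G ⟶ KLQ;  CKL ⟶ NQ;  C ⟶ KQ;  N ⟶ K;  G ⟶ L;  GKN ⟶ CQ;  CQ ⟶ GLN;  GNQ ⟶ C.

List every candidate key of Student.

{C}⁺: C→KQ adds K, Q; CQ→GLN adds G, L, N → {C, G, K, L, N, Q}.
{G, N}⁺: G→KLQ adds K, L, Q; GKN→CQ adds C → {C, G, K, L, N, Q}. Minimal: {N}⁺ = {K, N}; {G}⁺ = {G, K, L, Q} — none reach the full schema.
Any other superkey contains one of these as a subset, so there are no further candidate keys.

C, GN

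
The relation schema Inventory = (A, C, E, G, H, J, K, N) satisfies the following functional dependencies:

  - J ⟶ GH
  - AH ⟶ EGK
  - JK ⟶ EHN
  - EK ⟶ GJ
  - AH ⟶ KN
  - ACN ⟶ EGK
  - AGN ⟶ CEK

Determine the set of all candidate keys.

Attribute A never appears on the right-hand side of any dependency, so A must belong to every candidate key.
{A}⁺ = {A}, which is not all of the schema, so we must add further attributes.
{A, H}⁺: AH→EGK adds E, G, K; EK→GJ adds J; AH→KN adds N; AGN→CEK adds C → {A, C, E, G, H, J, K, N}.
{A, J}⁺: J→GH adds G, H; AH→EGK adds E, K; JK→EHN adds N; AGN→CEK adds C → {A, C, E, G, H, J, K, N}.
{A, C, N}⁺: ACN→EGK adds E, G, K; EK→GJ adds J; J→GH adds H → {A, C, E, G, H, J, K, N}.
{A, E, K}⁺: EK→GJ adds G, J; J→GH adds H; JK→EHN adds N; AGN→CEK adds C → {A, C, E, G, H, J, K, N}.
{A, G, N}⁺: AGN→CEK adds C, E, K; EK→GJ adds J; J→GH adds H → {A, C, E, G, H, J, K, N}.

{A, H}; {A, J}; {A, C, N}; {A, E, K}; {A, G, N}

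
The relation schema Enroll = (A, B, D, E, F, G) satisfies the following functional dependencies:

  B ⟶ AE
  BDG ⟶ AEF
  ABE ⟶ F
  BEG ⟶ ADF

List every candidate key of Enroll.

Attributes B, G never appear on any right-hand side, so every candidate key must contain {B, G}.
{B, G}⁺ = {A, B, D, E, F, G}, which is all of the schema, so {B, G} is the only candidate key.

{B, G}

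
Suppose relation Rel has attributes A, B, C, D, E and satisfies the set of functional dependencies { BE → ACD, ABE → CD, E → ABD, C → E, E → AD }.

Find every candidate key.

{C}⁺: C→E adds E; E→AD adds A, D; E→ABD adds B → {A, B, C, D, E}.
{E}⁺: E→ABD adds A, B, D; BE→ACD adds C → {A, B, C, D, E}.
Any other superkey contains one of these as a subset, so there are no further candidate keys.

{C}, {E}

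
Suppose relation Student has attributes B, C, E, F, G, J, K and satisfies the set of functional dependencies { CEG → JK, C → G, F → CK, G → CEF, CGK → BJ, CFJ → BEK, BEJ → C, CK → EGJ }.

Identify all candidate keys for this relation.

{C}, {F}, {G}, {B, E, J}

{C}⁺: C→G adds G; G→CEF adds E, F; CEG→JK adds J, K; CGK→BJ adds B → {B, C, E, F, G, J, K}.
{F}⁺: F→CK adds C, K; CK→EGJ adds E, G, J; CGK→BJ adds B → {B, C, E, F, G, J, K}.
{G}⁺: G→CEF adds C, E, F; CEG→JK adds J, K; CGK→BJ adds B → {B, C, E, F, G, J, K}.
{B, E, J}⁺: BEJ→C adds C; C→G adds G; G→CEF adds F; CFJ→BEK adds K → {B, C, E, F, G, J, K}. Minimal: {E, J}⁺ = {E, J}; {B, J}⁺ = {B, J}; {B, E}⁺ = {B, E} — none reach the full schema.
Any other superkey contains one of these as a subset, so there are no further candidate keys.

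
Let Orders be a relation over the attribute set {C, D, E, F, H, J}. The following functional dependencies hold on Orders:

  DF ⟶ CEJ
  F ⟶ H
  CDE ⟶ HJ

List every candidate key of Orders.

Attributes D, F never appear on any right-hand side, so every candidate key must contain {D, F}.
{D, F}⁺ = {C, D, E, F, H, J}, which is all of the schema, so {D, F} is the only candidate key.

(D, F)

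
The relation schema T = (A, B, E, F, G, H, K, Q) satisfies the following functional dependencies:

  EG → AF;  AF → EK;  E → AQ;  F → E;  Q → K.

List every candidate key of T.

BEGH; BFGH

Attributes B, G, H never appear on any right-hand side, so every candidate key must contain {B, G, H}.
{B, G, H}⁺ = {B, G, H}, which is not all of the schema, so we must add further attributes.
{B, E, G, H}⁺: EG→AF adds A, F; AF→EK adds K; E→AQ adds Q → {A, B, E, F, G, H, K, Q}.
{B, F, G, H}⁺: F→E adds E; EG→AF adds A; AF→EK adds K; E→AQ adds Q → {A, B, E, F, G, H, K, Q}.
Any other superkey contains one of these as a subset, so there are no further candidate keys.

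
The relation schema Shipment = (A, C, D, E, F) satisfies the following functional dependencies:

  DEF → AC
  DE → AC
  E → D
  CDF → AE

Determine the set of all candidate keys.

{E, F}, {C, D, F}

Attribute F never appears on the right-hand side of any dependency, so F must belong to every candidate key.
{F}⁺ = {F}, which is not all of the schema, so we must add further attributes.
{E, F}⁺: E→D adds D; DEF→AC adds A, C → {A, C, D, E, F}. Minimal: {F}⁺ = {F}; {E}⁺ = {A, C, D, E} — none reach the full schema.
{C, D, F}⁺: CDF→AE adds A, E → {A, C, D, E, F}. Minimal: {D, F}⁺ = {D, F}; {C, F}⁺ = {C, F}; {C, D}⁺ = {C, D} — none reach the full schema.
Any other superkey contains one of these as a subset, so there are no further candidate keys.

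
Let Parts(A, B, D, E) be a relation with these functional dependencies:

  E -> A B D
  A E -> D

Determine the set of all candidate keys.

{E}

Attribute E never appears on the right-hand side of any dependency, so E must belong to every candidate key.
{E}⁺ = {A, B, D, E}, which is all of the schema, so {E} is the only candidate key.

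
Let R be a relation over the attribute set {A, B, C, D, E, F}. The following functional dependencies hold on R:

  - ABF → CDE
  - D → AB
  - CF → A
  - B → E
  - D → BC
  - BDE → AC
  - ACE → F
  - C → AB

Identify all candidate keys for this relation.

{C}⁺: C→AB adds A, B; B→E adds E; ACE→F adds F; ABF→CDE adds D → {A, B, C, D, E, F}.
{D}⁺: D→AB adds A, B; B→E adds E; D→BC adds C; ACE→F adds F → {A, B, C, D, E, F}.
{A, B, F}⁺: ABF→CDE adds C, D, E → {A, B, C, D, E, F}. Minimal: {B, F}⁺ = {B, E, F}; {A, F}⁺ = {A, F}; {A, B}⁺ = {A, B, E} — none reach the full schema.
Any other superkey contains one of these as a subset, so there are no further candidate keys.

{C}; {D}; {A, B, F}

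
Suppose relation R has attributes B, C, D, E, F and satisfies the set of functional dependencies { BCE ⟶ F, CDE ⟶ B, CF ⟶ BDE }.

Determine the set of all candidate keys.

CF; BCE; CDE

{C, F}⁺: CF→BDE adds B, D, E → {B, C, D, E, F}. Minimal: {F}⁺ = {F}; {C}⁺ = {C} — none reach the full schema.
{B, C, E}⁺: BCE→F adds F; CF→BDE adds D → {B, C, D, E, F}. Minimal: {C, E}⁺ = {C, E}; {B, E}⁺ = {B, E}; {B, C}⁺ = {B, C} — none reach the full schema.
{C, D, E}⁺: CDE→B adds B; BCE→F adds F → {B, C, D, E, F}. Minimal: {D, E}⁺ = {D, E}; {C, E}⁺ = {C, E}; {C, D}⁺ = {C, D} — none reach the full schema.
Any other superkey contains one of these as a subset, so there are no further candidate keys.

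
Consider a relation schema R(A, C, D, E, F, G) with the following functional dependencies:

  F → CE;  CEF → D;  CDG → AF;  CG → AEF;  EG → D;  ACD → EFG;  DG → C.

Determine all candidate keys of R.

(A, F), (C, G), (D, G), (E, G), (F, G), (A, C, D)

{A, F}⁺: F→CE adds C, E; CEF→D adds D; ACD→EFG adds G → {A, C, D, E, F, G}. Minimal: {F}⁺ = {C, D, E, F}; {A}⁺ = {A} — none reach the full schema.
{C, G}⁺: CG→AEF adds A, E, F; EG→D adds D → {A, C, D, E, F, G}. Minimal: {G}⁺ = {G}; {C}⁺ = {C} — none reach the full schema.
{D, G}⁺: DG→C adds C; CDG→AF adds A, F; CG→AEF adds E → {A, C, D, E, F, G}. Minimal: {G}⁺ = {G}; {D}⁺ = {D} — none reach the full schema.
{E, G}⁺: EG→D adds D; DG→C adds C; CDG→AF adds A, F → {A, C, D, E, F, G}. Minimal: {G}⁺ = {G}; {E}⁺ = {E} — none reach the full schema.
{F, G}⁺: F→CE adds C, E; CEF→D adds D; CDG→AF adds A → {A, C, D, E, F, G}. Minimal: {G}⁺ = {G}; {F}⁺ = {C, D, E, F} — none reach the full schema.
{A, C, D}⁺: ACD→EFG adds E, F, G → {A, C, D, E, F, G}. Minimal: {C, D}⁺ = {C, D}; {A, D}⁺ = {A, D}; {A, C}⁺ = {A, C} — none reach the full schema.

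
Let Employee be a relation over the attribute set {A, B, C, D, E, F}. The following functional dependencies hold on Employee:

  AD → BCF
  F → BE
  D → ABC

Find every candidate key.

Attribute D never appears on the right-hand side of any dependency, so D must belong to every candidate key.
{D}⁺ = {A, B, C, D, E, F}, which is all of the schema, so {D} is the only candidate key.

(D)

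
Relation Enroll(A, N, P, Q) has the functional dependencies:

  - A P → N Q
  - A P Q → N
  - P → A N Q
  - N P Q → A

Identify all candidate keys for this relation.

Attribute P never appears on the right-hand side of any dependency, so P must belong to every candidate key.
{P}⁺ = {A, N, P, Q}, which is all of the schema, so {P} is the only candidate key.

{P}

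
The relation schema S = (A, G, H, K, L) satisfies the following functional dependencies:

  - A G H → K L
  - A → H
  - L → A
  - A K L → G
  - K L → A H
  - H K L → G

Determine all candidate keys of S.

{A, G}⁺: A→H adds H; AGH→KL adds K, L → {A, G, H, K, L}. Minimal: {G}⁺ = {G}; {A}⁺ = {A, H} — none reach the full schema.
{G, L}⁺: L→A adds A; A→H adds H; AGH→KL adds K → {A, G, H, K, L}. Minimal: {L}⁺ = {A, H, L}; {G}⁺ = {G} — none reach the full schema.
{K, L}⁺: L→A adds A; AKL→G adds G; KL→AH adds H → {A, G, H, K, L}. Minimal: {L}⁺ = {A, H, L}; {K}⁺ = {K} — none reach the full schema.
Any other superkey contains one of these as a subset, so there are no further candidate keys.

{A, G}; {G, L}; {K, L}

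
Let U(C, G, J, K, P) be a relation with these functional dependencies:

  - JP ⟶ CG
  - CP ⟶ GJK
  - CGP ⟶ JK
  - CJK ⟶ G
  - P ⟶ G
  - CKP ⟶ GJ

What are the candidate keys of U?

CP; JP

Attribute P never appears on the right-hand side of any dependency, so P must belong to every candidate key.
{P}⁺ = {G, P}, which is not all of the schema, so we must add further attributes.
{C, P}⁺: CP→GJK adds G, J, K → {C, G, J, K, P}. Minimal: {P}⁺ = {G, P}; {C}⁺ = {C} — none reach the full schema.
{J, P}⁺: JP→CG adds C, G; CP→GJK adds K → {C, G, J, K, P}. Minimal: {P}⁺ = {G, P}; {J}⁺ = {J} — none reach the full schema.
Any other superkey contains one of these as a subset, so there are no further candidate keys.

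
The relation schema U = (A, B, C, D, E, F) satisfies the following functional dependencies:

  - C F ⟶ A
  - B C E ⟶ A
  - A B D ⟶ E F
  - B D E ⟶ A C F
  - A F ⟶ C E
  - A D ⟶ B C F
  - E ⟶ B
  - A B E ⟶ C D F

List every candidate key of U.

{A, D}, {A, E}, {A, F}, {C, E}, {C, F}, {D, E}

{A, D}⁺: AD→BCF adds B, C, F; ABD→EF adds E → {A, B, C, D, E, F}. Minimal: {D}⁺ = {D}; {A}⁺ = {A} — none reach the full schema.
{A, E}⁺: E→B adds B; ABE→CDF adds C, D, F → {A, B, C, D, E, F}. Minimal: {E}⁺ = {B, E}; {A}⁺ = {A} — none reach the full schema.
{A, F}⁺: AF→CE adds C, E; E→B adds B; ABE→CDF adds D → {A, B, C, D, E, F}. Minimal: {F}⁺ = {F}; {A}⁺ = {A} — none reach the full schema.
{C, E}⁺: E→B adds B; BCE→A adds A; ABE→CDF adds D, F → {A, B, C, D, E, F}. Minimal: {E}⁺ = {B, E}; {C}⁺ = {C} — none reach the full schema.
{C, F}⁺: CF→A adds A; AF→CE adds E; E→B adds B; ABE→CDF adds D → {A, B, C, D, E, F}. Minimal: {F}⁺ = {F}; {C}⁺ = {C} — none reach the full schema.
{D, E}⁺: E→B adds B; BDE→ACF adds A, C, F → {A, B, C, D, E, F}. Minimal: {E}⁺ = {B, E}; {D}⁺ = {D} — none reach the full schema.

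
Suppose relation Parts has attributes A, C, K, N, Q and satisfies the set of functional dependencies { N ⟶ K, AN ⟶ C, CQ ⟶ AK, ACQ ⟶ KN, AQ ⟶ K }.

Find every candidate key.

Attribute Q never appears on the right-hand side of any dependency, so Q must belong to every candidate key.
{Q}⁺ = {Q}, which is not all of the schema, so we must add further attributes.
{C, Q}⁺: CQ→AK adds A, K; ACQ→KN adds N → {A, C, K, N, Q}.
{A, N, Q}⁺: N→K adds K; AN→C adds C → {A, C, K, N, Q}.

(C, Q); (A, N, Q)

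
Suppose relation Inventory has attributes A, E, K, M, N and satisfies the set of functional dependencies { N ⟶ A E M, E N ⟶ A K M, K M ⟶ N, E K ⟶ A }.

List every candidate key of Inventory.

{N}, {K, M}

{N}⁺: N→AEM adds A, E, M; EN→AKM adds K → {A, E, K, M, N}.
{K, M}⁺: KM→N adds N; N→AEM adds A, E → {A, E, K, M, N}.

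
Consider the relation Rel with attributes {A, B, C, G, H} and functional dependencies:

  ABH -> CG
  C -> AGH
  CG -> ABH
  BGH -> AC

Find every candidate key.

{C}, {A, B, H}, {B, G, H}

{C}⁺: C→AGH adds A, G, H; CG→ABH adds B → {A, B, C, G, H}.
{A, B, H}⁺: ABH→CG adds C, G → {A, B, C, G, H}. Minimal: {B, H}⁺ = {B, H}; {A, H}⁺ = {A, H}; {A, B}⁺ = {A, B} — none reach the full schema.
{B, G, H}⁺: BGH→AC adds A, C → {A, B, C, G, H}. Minimal: {G, H}⁺ = {G, H}; {B, H}⁺ = {B, H}; {B, G}⁺ = {B, G} — none reach the full schema.
Any other superkey contains one of these as a subset, so there are no further candidate keys.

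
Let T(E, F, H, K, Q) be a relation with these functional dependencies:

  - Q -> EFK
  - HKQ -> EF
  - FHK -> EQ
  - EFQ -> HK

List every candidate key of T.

{Q}⁺: Q→EFK adds E, F, K; EFQ→HK adds H → {E, F, H, K, Q}.
{F, H, K}⁺: FHK→EQ adds E, Q → {E, F, H, K, Q}.
Any other superkey contains one of these as a subset, so there are no further candidate keys.

{Q}, {F, H, K}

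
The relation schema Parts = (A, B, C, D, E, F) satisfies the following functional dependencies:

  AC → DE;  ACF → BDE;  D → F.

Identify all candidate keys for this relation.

{A, C}

Attributes A, C never appear on any right-hand side, so every candidate key must contain {A, C}.
{A, C}⁺ = {A, B, C, D, E, F}, which is all of the schema, so {A, C} is the only candidate key.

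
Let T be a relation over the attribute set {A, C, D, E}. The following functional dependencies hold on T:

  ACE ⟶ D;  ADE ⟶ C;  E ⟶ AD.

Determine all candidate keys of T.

{E}

{E}⁺: E→AD adds A, D; ADE→C adds C → {A, C, D, E}.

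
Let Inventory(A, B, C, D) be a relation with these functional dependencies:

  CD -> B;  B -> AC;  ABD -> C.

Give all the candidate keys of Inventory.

{B, D}, {C, D}

Attribute D never appears on the right-hand side of any dependency, so D must belong to every candidate key.
{D}⁺ = {D}, which is not all of the schema, so we must add further attributes.
{B, D}⁺: B→AC adds A, C → {A, B, C, D}. Minimal: {D}⁺ = {D}; {B}⁺ = {A, B, C} — none reach the full schema.
{C, D}⁺: CD→B adds B; B→AC adds A → {A, B, C, D}. Minimal: {D}⁺ = {D}; {C}⁺ = {C} — none reach the full schema.
Any other superkey contains one of these as a subset, so there are no further candidate keys.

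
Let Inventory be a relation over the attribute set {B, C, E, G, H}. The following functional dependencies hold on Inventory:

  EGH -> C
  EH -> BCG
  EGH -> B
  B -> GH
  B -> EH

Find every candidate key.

(B), (E, H)

{B}⁺: B→GH adds G, H; B→EH adds E; EGH→C adds C → {B, C, E, G, H}.
{E, H}⁺: EH→BCG adds B, C, G → {B, C, E, G, H}.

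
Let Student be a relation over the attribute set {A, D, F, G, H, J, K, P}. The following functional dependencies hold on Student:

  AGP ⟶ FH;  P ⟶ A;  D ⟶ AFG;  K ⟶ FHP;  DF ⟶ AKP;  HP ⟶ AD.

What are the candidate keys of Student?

{D, J}; {J, K}; {G, J, P}; {H, J, P}

Attribute J never appears on the right-hand side of any dependency, so J must belong to every candidate key.
{J}⁺ = {J}, which is not all of the schema, so we must add further attributes.
{D, J}⁺: D→AFG adds A, F, G; DF→AKP adds K, P; AGP→FH adds H → {A, D, F, G, H, J, K, P}.
{J, K}⁺: K→FHP adds F, H, P; HP→AD adds A, D; D→AFG adds G → {A, D, F, G, H, J, K, P}.
{G, J, P}⁺: P→A adds A; AGP→FH adds F, H; HP→AD adds D; DF→AKP adds K → {A, D, F, G, H, J, K, P}.
{H, J, P}⁺: P→A adds A; HP→AD adds D; D→AFG adds F, G; DF→AKP adds K → {A, D, F, G, H, J, K, P}.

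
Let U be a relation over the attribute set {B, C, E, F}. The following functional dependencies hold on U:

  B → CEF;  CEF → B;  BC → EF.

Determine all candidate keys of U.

{B}; {C, E, F}

{B}⁺: B→CEF adds C, E, F → {B, C, E, F}.
{C, E, F}⁺: CEF→B adds B → {B, C, E, F}. Minimal: {E, F}⁺ = {E, F}; {C, F}⁺ = {C, F}; {C, E}⁺ = {C, E} — none reach the full schema.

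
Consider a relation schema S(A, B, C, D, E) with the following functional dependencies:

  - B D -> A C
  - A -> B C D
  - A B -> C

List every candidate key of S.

Attribute E never appears on the right-hand side of any dependency, so E must belong to every candidate key.
{E}⁺ = {E}, which is not all of the schema, so we must add further attributes.
{A, E}⁺: A→BCD adds B, C, D → {A, B, C, D, E}.
{B, D, E}⁺: BD→AC adds A, C → {A, B, C, D, E}.
Any other superkey contains one of these as a subset, so there are no further candidate keys.

{A, E}, {B, D, E}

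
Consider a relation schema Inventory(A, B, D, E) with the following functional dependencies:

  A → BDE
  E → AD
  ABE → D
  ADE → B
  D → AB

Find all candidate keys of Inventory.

{A}⁺: A→BDE adds B, D, E → {A, B, D, E}.
{D}⁺: D→AB adds A, B; A→BDE adds E → {A, B, D, E}.
{E}⁺: E→AD adds A, D; ADE→B adds B → {A, B, D, E}.

{A}, {D}, {E}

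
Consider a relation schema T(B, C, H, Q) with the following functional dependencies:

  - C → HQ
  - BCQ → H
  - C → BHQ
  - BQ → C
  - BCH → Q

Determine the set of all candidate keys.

{C}, {B, Q}

{C}⁺: C→HQ adds H, Q; C→BHQ adds B → {B, C, H, Q}.
{B, Q}⁺: BQ→C adds C; C→HQ adds H → {B, C, H, Q}. Minimal: {Q}⁺ = {Q}; {B}⁺ = {B} — none reach the full schema.
Any other superkey contains one of these as a subset, so there are no further candidate keys.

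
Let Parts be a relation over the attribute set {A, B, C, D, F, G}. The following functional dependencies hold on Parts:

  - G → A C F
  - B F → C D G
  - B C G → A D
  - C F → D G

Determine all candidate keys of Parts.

BF, BG

Attribute B never appears on the right-hand side of any dependency, so B must belong to every candidate key.
{B}⁺ = {B}, which is not all of the schema, so we must add further attributes.
{B, F}⁺: BF→CDG adds C, D, G; BCG→AD adds A → {A, B, C, D, F, G}. Minimal: {F}⁺ = {F}; {B}⁺ = {B} — none reach the full schema.
{B, G}⁺: G→ACF adds A, C, F; BF→CDG adds D → {A, B, C, D, F, G}. Minimal: {G}⁺ = {A, C, D, F, G}; {B}⁺ = {B} — none reach the full schema.
Any other superkey contains one of these as a subset, so there are no further candidate keys.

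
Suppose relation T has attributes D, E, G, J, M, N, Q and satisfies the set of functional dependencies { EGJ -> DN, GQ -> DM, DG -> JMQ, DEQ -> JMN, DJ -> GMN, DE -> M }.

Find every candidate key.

(D, E, G), (D, E, J), (D, E, Q), (E, G, J), (E, G, Q)

Attribute E never appears on the right-hand side of any dependency, so E must belong to every candidate key.
{E}⁺ = {E}, which is not all of the schema, so we must add further attributes.
{D, E, G}⁺: DG→JMQ adds J, M, Q; DEQ→JMN adds N → {D, E, G, J, M, N, Q}. Minimal: {E, G}⁺ = {E, G}; {D, G}⁺ = {D, G, J, M, N, Q}; {D, E}⁺ = {D, E, M} — none reach the full schema.
{D, E, J}⁺: DJ→GMN adds G, M, N; DG→JMQ adds Q → {D, E, G, J, M, N, Q}. Minimal: {E, J}⁺ = {E, J}; {D, J}⁺ = {D, G, J, M, N, Q}; {D, E}⁺ = {D, E, M} — none reach the full schema.
{D, E, Q}⁺: DEQ→JMN adds J, M, N; DJ→GMN adds G → {D, E, G, J, M, N, Q}. Minimal: {E, Q}⁺ = {E, Q}; {D, Q}⁺ = {D, Q}; {D, E}⁺ = {D, E, M} — none reach the full schema.
{E, G, J}⁺: EGJ→DN adds D, N; DG→JMQ adds M, Q → {D, E, G, J, M, N, Q}. Minimal: {G, J}⁺ = {G, J}; {E, J}⁺ = {E, J}; {E, G}⁺ = {E, G} — none reach the full schema.
{E, G, Q}⁺: GQ→DM adds D, M; DG→JMQ adds J; DEQ→JMN adds N → {D, E, G, J, M, N, Q}. Minimal: {G, Q}⁺ = {D, G, J, M, N, Q}; {E, Q}⁺ = {E, Q}; {E, G}⁺ = {E, G} — none reach the full schema.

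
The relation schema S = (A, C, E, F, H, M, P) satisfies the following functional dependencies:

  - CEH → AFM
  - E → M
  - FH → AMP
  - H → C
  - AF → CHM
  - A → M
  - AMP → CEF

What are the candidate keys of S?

{A, F}⁺: AF→CHM adds C, H, M; FH→AMP adds P; AMP→CEF adds E → {A, C, E, F, H, M, P}.
{A, P}⁺: A→M adds M; AMP→CEF adds C, E, F; AF→CHM adds H → {A, C, E, F, H, M, P}.
{E, H}⁺: E→M adds M; H→C adds C; CEH→AFM adds A, F; FH→AMP adds P → {A, C, E, F, H, M, P}.
{F, H}⁺: FH→AMP adds A, M, P; H→C adds C; AMP→CEF adds E → {A, C, E, F, H, M, P}.
Any other superkey contains one of these as a subset, so there are no further candidate keys.

{A, F}, {A, P}, {E, H}, {F, H}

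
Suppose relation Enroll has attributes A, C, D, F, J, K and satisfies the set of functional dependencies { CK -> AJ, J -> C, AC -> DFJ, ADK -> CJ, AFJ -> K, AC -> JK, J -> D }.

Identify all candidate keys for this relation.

{A, C}⁺: AC→DFJ adds D, F, J; AFJ→K adds K → {A, C, D, F, J, K}. Minimal: {C}⁺ = {C}; {A}⁺ = {A} — none reach the full schema.
{A, J}⁺: J→C adds C; AC→DFJ adds D, F; AFJ→K adds K → {A, C, D, F, J, K}. Minimal: {J}⁺ = {C, D, J}; {A}⁺ = {A} — none reach the full schema.
{C, K}⁺: CK→AJ adds A, J; AC→DFJ adds D, F → {A, C, D, F, J, K}. Minimal: {K}⁺ = {K}; {C}⁺ = {C} — none reach the full schema.
{J, K}⁺: J→C adds C; J→D adds D; CK→AJ adds A; AC→DFJ adds F → {A, C, D, F, J, K}. Minimal: {K}⁺ = {K}; {J}⁺ = {C, D, J} — none reach the full schema.
{A, D, K}⁺: ADK→CJ adds C, J; AC→DFJ adds F → {A, C, D, F, J, K}. Minimal: {D, K}⁺ = {D, K}; {A, K}⁺ = {A, K}; {A, D}⁺ = {A, D} — none reach the full schema.

{A, C}; {A, J}; {C, K}; {J, K}; {A, D, K}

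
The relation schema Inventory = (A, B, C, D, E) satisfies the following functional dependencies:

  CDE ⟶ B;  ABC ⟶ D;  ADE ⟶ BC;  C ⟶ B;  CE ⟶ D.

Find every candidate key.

Attributes A, E never appear on any right-hand side, so every candidate key must contain {A, E}.
{A, E}⁺ = {A, E}, which is not all of the schema, so we must add further attributes.
{A, C, E}⁺: C→B adds B; CE→D adds D → {A, B, C, D, E}.
{A, D, E}⁺: ADE→BC adds B, C → {A, B, C, D, E}.

{A, C, E}, {A, D, E}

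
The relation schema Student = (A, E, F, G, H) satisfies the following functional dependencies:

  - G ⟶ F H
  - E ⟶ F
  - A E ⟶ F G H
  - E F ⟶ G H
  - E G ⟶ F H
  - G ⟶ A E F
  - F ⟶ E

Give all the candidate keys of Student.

{E}, {F}, {G}

{E}⁺: E→F adds F; EF→GH adds G, H; G→AEF adds A → {A, E, F, G, H}.
{F}⁺: F→E adds E; EF→GH adds G, H; G→AEF adds A → {A, E, F, G, H}.
{G}⁺: G→FH adds F, H; G→AEF adds A, E → {A, E, F, G, H}.
Any other superkey contains one of these as a subset, so there are no further candidate keys.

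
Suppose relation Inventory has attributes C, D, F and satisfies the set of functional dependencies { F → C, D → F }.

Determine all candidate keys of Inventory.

D

Attribute D never appears on the right-hand side of any dependency, so D must belong to every candidate key.
{D}⁺ = {C, D, F}, which is all of the schema, so {D} is the only candidate key.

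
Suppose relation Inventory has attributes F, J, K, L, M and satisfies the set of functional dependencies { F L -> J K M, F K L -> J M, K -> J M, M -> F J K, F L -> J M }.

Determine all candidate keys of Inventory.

Attribute L never appears on the right-hand side of any dependency, so L must belong to every candidate key.
{L}⁺ = {L}, which is not all of the schema, so we must add further attributes.
{F, L}⁺: FL→JKM adds J, K, M → {F, J, K, L, M}.
{K, L}⁺: K→JM adds J, M; M→FJK adds F → {F, J, K, L, M}.
{L, M}⁺: M→FJK adds F, J, K → {F, J, K, L, M}.

FL, KL, LM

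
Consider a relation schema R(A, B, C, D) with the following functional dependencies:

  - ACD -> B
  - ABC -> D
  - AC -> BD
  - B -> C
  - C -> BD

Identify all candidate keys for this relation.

Attribute A never appears on the right-hand side of any dependency, so A must belong to every candidate key.
{A}⁺ = {A}, which is not all of the schema, so we must add further attributes.
{A, B}⁺: B→C adds C; C→BD adds D → {A, B, C, D}. Minimal: {B}⁺ = {B, C, D}; {A}⁺ = {A} — none reach the full schema.
{A, C}⁺: AC→BD adds B, D → {A, B, C, D}. Minimal: {C}⁺ = {B, C, D}; {A}⁺ = {A} — none reach the full schema.
Any other superkey contains one of these as a subset, so there are no further candidate keys.

AB, AC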